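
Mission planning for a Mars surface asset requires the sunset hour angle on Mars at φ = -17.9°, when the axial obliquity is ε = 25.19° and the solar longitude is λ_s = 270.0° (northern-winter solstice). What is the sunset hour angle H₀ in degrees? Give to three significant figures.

H₀ = 98.7°

Solar declination: sin δ = sin ε · sin λ_s = sin 25.19° × sin 270.0° = -0.42562, so δ = -25.190°.
cos H₀ = −tan φ · tan δ = −tan(-17.9°) × tan(-25.190°) = -0.1519, so H₀ = 1.7233 rad = 98.74°.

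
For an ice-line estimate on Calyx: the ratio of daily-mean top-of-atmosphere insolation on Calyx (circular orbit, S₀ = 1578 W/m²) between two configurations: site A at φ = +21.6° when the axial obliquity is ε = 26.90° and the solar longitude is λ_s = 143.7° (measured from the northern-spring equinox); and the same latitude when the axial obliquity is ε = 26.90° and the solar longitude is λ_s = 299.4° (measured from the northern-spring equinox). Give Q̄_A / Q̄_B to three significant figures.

— Configuration A (φ=+21.6°):
Solar declination: sin δ = sin ε · sin λ_s = sin 26.90° × sin 143.7° = 0.26785, so δ = +15.536°.
cos H₀ = −tan(+21.6°) tan(+15.536°) = -0.1101, H₀ = 1.6811 rad.
Bracket: H₀ sin φ sin δ + cos φ cos δ sin H₀ = 1.6811×0.36812×0.26785 + 0.92978×0.96346×0.99392 = 0.165758 + 0.890359 = 1.056117.
Q̄ = (S₀/π) × [bracket] = (1578/π) × 1.056117 = 530.48 W/m².
— Configuration B (φ=+21.6°):
Solar declination: sin δ = sin ε · sin λ_s = sin 26.90° × sin 299.4° = -0.39417, so δ = -23.214°.
cos H₀ = −tan(+21.6°) tan(-23.214°) = 0.1698, H₀ = 1.4002 rad.
Bracket: H₀ sin φ sin δ + cos φ cos δ sin H₀ = 1.4002×0.36812×-0.39417 + 0.92978×0.91904×0.98548 = -0.203172 + 0.842098 = 0.638926.
Q̄ = (S₀/π) × [bracket] = (1578/π) × 0.638926 = 320.93 W/m².
Ratio Q̄_A / Q̄_B = 530.48 / 320.93 = 1.653.

Q̄_A / Q̄_B ≈ 1.65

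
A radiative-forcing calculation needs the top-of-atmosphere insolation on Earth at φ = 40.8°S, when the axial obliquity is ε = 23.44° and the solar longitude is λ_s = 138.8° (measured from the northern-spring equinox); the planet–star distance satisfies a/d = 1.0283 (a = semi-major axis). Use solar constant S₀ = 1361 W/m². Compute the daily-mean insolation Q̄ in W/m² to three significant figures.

Q̄ ≈ 221 W/m²

Solar declination: sin δ = sin ε · sin λ_s = sin 23.44° × sin 138.8° = 0.26202, so δ = +15.190°.
cos H₀ = −tan(-40.8°) tan(+15.190°) = 0.2344, H₀ = 1.3342 rad.
Bracket: H₀ sin φ sin δ + cos φ cos δ sin H₀ = 1.3342×-0.65342×0.26202 + 0.75700×0.96506×0.97215 = -0.228427 + 0.710205 = 0.481778.
Inverse-square distance factor (a/d)² = 1.0283² = 1.057401.
Q̄ = (S₀/π) × 1.057401 × [bracket] = (1361/π) × 1.057401 × 0.481778 = 220.7 W/m².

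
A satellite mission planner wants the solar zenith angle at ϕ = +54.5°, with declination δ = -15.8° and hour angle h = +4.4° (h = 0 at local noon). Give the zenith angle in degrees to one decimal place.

θ_z = 70.4°

cos θ_z = sin ϕ sin δ + cos ϕ cos δ cos h = -0.221668 + 0.557116 = 0.335448.
θ_z = arccos(0.335448) = 70.4°.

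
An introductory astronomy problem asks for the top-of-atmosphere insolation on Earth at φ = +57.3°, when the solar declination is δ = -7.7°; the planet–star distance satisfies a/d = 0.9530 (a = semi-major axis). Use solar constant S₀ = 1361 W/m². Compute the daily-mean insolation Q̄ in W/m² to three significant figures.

Q̄ ≈ 146 W/m²

cos H₀ = −tan(+57.3°) tan(-7.700°) = 0.2106, H₀ = 1.3586 rad.
Bracket: H₀ sin φ sin δ + cos φ cos δ sin H₀ = 1.3586×0.84151×-0.13399 + 0.54024×0.99098×0.97757 = -0.153187 + 0.523359 = 0.370172.
Inverse-square distance factor (a/d)² = 0.9530² = 0.908209.
Q̄ = (S₀/π) × 0.908209 × [bracket] = (1361/π) × 0.908209 × 0.370172 = 145.6 W/m².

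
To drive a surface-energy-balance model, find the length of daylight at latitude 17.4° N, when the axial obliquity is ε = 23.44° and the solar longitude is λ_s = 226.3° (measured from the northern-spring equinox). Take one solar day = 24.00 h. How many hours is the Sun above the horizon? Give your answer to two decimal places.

11.28 h

Solar declination: sin δ = sin ε · sin λ_s = sin 23.44° × sin 226.3° = -0.28759, so δ = -16.714°.
cos H₀ = −tan φ · tan δ = −tan(+17.4°) × tan(-16.714°) = 0.0941, so H₀ = 1.4766 rad = 84.60°.
Daylight = 2H₀/(2π) × 24.00 h = (1.4766/π) × 24.00 = 11.28 h.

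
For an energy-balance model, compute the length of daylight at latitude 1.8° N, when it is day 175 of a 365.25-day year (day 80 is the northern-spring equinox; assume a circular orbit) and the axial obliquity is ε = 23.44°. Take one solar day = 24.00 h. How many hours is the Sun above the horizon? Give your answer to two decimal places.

Solar longitude: λ_s = 360° × (175 − 80)/365.25 = 93.634°.
sin δ = sin 23.44° × sin 93.634° = 0.39699, so δ = +23.390°.
cos H₀ = −tan φ · tan δ = −tan(+1.8°) × tan(+23.390°) = -0.0136, so H₀ = 1.5844 rad = 90.78°.
Daylight = 2H₀/(2π) × 24.00 h = (1.5844/π) × 24.00 = 12.10 h.

12.10 h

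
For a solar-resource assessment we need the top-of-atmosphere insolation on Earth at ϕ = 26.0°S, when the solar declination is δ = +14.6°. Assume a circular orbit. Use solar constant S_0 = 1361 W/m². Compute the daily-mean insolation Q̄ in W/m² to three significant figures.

cos h₀ = −tan(-26.0°) tan(+14.600°) = 0.1270, h₀ = 1.4434 rad.
Bracket: h₀ sin ϕ sin δ + cos ϕ cos δ sin h₀ = 1.4434×-0.43837×0.25207 + 0.89879×0.96771×0.99190 = -0.159496 + 0.862723 = 0.703227.
Q̄ = (S_0/π) × [bracket] = (1361/π) × 0.703227 = 304.7 W/m².

Q̄ ≈ 305 W/m²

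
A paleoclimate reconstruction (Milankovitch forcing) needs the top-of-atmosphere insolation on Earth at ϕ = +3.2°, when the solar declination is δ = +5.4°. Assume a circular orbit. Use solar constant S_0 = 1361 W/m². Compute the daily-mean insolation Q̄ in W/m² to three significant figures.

Q̄ ≈ 434 W/m²

cos h₀ = −tan(+3.2°) tan(+5.400°) = -0.0053, h₀ = 1.5761 rad.
Bracket: h₀ sin ϕ sin δ + cos ϕ cos δ sin h₀ = 1.5761×0.05582×0.09411 + 0.99844×0.99556×0.99999 = 0.008280 + 0.993997 = 1.002277.
Q̄ = (S_0/π) × [bracket] = (1361/π) × 1.002277 = 434.2 W/m².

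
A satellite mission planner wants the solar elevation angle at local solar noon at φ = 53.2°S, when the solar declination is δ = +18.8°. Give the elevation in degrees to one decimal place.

18.0°

At local noon the hour angle is zero, so the zenith angle equals |φ − δ| = |-53.2° − (+18.800°)| = 72.000°.
Elevation = 90° − 72.000° = 18.0°.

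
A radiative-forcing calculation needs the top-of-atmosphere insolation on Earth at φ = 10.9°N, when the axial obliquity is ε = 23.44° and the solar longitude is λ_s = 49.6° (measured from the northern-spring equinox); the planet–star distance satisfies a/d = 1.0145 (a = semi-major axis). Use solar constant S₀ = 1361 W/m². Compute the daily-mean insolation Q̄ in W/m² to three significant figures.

Solar declination: sin δ = sin ε · sin λ_s = sin 23.44° × sin 49.6° = 0.30293, so δ = +17.634°.
cos H₀ = −tan(+10.9°) tan(+17.634°) = -0.0612, H₀ = 1.6320 rad.
Bracket: H₀ sin φ sin δ + cos φ cos δ sin H₀ = 1.6320×0.18910×0.30293 + 0.98196×0.95301×0.99812 = 0.093488 + 0.934058 = 1.027546.
Inverse-square distance factor (a/d)² = 1.0145² = 1.029210.
Q̄ = (S₀/π) × 1.029210 × [bracket] = (1361/π) × 1.029210 × 1.027546 = 458.2 W/m².

Q̄ ≈ 458 W/m²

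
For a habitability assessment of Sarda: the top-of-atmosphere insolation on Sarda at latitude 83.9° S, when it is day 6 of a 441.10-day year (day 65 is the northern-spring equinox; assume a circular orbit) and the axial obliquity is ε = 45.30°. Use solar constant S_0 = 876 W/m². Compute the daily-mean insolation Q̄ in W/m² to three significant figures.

Solar longitude: L_s = 360° × (6 − 65)/441.10 = -48.152°, i.e. -48.152° + 360° = 311.848°.
sin δ = sin 45.30° × sin 311.848° = -0.52949, so δ = -31.971°.
cos h₀ = −tan(-83.9°) tan(-31.971°) = -5.8405 ≤ −1 ⇒ polar day, h₀ = π.
Bracket: h₀ sin ϕ sin δ + cos ϕ cos δ sin h₀ = 3.1416×-0.99434×-0.52949 + 0.10626×0.84832×0.00000 = 1.654031 + 0.000000 = 1.654031.
Q̄ = (S_0/π) × [bracket] = (876/π) × 1.654031 = 461.2 W/m².

Q̄ ≈ 461 W/m²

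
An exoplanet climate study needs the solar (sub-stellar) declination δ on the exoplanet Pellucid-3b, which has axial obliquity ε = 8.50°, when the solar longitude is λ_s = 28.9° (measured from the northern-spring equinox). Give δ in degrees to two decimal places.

sin δ = sin ε · sin λ_s = sin 8.50° × sin 28.9° = 0.071434.
δ = arcsin(0.071434) = +4.10°.

δ = +4.10°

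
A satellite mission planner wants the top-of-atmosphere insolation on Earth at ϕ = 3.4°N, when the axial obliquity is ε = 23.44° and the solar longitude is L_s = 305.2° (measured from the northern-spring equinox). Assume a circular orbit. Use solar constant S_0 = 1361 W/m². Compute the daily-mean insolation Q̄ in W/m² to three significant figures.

Solar declination: sin δ = sin ε · sin L_s = sin 23.44° × sin 305.2° = -0.32505, so δ = -18.969°.
cos h₀ = −tan(+3.4°) tan(-18.969°) = 0.0204, h₀ = 1.5504 rad.
Bracket: h₀ sin ϕ sin δ + cos ϕ cos δ sin h₀ = 1.5504×0.05931×-0.32505 + 0.99824×0.94570×0.99979 = -0.029890 + 0.943837 = 0.913947.
Q̄ = (S_0/π) × [bracket] = (1361/π) × 0.913947 = 395.9 W/m².

Q̄ ≈ 396 W/m²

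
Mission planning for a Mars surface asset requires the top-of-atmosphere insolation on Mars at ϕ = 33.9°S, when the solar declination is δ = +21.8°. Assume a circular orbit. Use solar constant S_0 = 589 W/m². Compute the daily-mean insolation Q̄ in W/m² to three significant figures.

cos h₀ = −tan(-33.9°) tan(+21.800°) = 0.2688, h₀ = 1.2987 rad.
Bracket: h₀ sin ϕ sin δ + cos ϕ cos δ sin h₀ = 1.2987×-0.55775×0.37137 + 0.83001×0.92849×0.96320 = -0.269002 + 0.742296 = 0.473294.
Q̄ = (S_0/π) × [bracket] = (589/π) × 0.473294 = 88.74 W/m².

Q̄ ≈ 88.7 W/m²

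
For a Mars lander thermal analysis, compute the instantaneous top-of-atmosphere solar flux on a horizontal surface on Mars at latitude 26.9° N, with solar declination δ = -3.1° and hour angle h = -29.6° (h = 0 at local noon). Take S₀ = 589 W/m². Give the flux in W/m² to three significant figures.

442 W/m²

cos θ_z = sin φ sin δ + cos φ cos δ cos h = -0.024467 + 0.774279 = 0.749812.
Flux = S₀ · cos θ_z = 589 × 0.749812 = 441.6 W/m².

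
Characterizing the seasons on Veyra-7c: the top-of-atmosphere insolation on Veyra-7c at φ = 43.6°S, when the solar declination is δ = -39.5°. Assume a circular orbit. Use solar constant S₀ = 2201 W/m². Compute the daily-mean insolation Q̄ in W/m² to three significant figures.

cos H₀ = −tan(-43.6°) tan(-39.500°) = -0.7850, H₀ = 2.4735 rad.
Bracket: H₀ sin φ sin δ + cos φ cos δ sin H₀ = 2.4735×-0.68962×-0.63608 + 0.72417×0.77162×0.61949 = 1.085009 + 0.346161 = 1.431170.
Q̄ = (S₀/π) × [bracket] = (2201/π) × 1.431170 = 1003 W/m².

Q̄ ≈ 1.00e+03 W/m²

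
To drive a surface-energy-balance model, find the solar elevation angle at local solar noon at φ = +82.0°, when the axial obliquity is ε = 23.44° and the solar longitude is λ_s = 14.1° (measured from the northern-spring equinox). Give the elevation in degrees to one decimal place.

13.6°

Solar declination: sin δ = sin ε · sin λ_s = sin 23.44° × sin 14.1° = 0.09691, so δ = +5.561°.
At local noon the hour angle is zero, so the zenith angle equals |φ − δ| = |+82.0° − (+5.561°)| = 76.439°.
Elevation = 90° − 76.439° = 13.6°.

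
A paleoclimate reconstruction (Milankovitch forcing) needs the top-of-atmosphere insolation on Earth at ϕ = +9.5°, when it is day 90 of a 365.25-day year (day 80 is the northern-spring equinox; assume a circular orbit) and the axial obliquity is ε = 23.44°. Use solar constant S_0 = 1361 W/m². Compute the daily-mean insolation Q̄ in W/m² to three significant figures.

Solar longitude: L_s = 360° × (90 − 80)/365.25 = 9.856°.
sin δ = sin 23.44° × sin 9.856° = 0.06809, so δ = +3.904°.
cos h₀ = −tan(+9.5°) tan(+3.904°) = -0.0114, h₀ = 1.5822 rad.
Bracket: h₀ sin ϕ sin δ + cos ϕ cos δ sin h₀ = 1.5822×0.16505×0.06809 + 0.98629×0.99768×0.99993 = 0.017781 + 0.983933 = 1.001714.
Q̄ = (S_0/π) × [bracket] = (1361/π) × 1.001714 = 434.0 W/m².

Q̄ ≈ 434 W/m²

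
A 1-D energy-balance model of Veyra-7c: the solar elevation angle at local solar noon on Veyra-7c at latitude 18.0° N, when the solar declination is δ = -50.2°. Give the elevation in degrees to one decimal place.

21.8°

At local noon the hour angle is zero, so the zenith angle equals |φ − δ| = |+18.0° − (-50.200°)| = 68.200°.
Elevation = 90° − 68.200° = 21.8°.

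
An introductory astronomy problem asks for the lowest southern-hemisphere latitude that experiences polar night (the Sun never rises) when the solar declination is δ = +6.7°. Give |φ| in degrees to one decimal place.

|φ| = 83.3°

Polar night requires cos H₀ = −tan φ tan δ ≥ 1, i.e. tan φ tan δ ≤ −1.
The boundary is |tan φ| · |tan δ| = 1, so |φ| = 90° − |δ| = 90° − 6.7° = 83.3° in the southern hemisphere.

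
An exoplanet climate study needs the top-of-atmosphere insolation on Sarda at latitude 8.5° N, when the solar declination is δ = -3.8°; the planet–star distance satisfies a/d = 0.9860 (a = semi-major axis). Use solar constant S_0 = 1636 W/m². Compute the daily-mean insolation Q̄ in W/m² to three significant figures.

cos h₀ = −tan(+8.5°) tan(-3.800°) = 0.0099, h₀ = 1.5609 rad.
Bracket: h₀ sin ϕ sin δ + cos ϕ cos δ sin h₀ = 1.5609×0.14781×-0.06627 + 0.98902×0.99780×0.99995 = -0.015290 + 0.986795 = 0.971505.
Inverse-square distance factor (a/d)² = 0.9860² = 0.972196.
Q̄ = (S_0/π) × 0.972196 × [bracket] = (1636/π) × 0.972196 × 0.971505 = 491.8 W/m².

Q̄ ≈ 492 W/m²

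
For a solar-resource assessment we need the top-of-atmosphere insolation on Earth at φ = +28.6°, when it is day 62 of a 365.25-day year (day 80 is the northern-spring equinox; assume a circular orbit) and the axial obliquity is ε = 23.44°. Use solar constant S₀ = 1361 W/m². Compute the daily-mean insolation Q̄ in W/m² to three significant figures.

Q̄ ≈ 339 W/m²

Solar longitude: λ_s = 360° × (62 − 80)/365.25 = -17.741°, i.e. -17.741° + 360° = 342.259°.
sin δ = sin 23.44° × sin 342.259° = -0.12121, so δ = -6.962°.
cos H₀ = −tan(+28.6°) tan(-6.962°) = 0.0666, H₀ = 1.5042 rad.
Bracket: H₀ sin φ sin δ + cos φ cos δ sin H₀ = 1.5042×0.47869×-0.12121 + 0.87798×0.99263×0.99778 = -0.087277 + 0.869575 = 0.782298.
Q̄ = (S₀/π) × [bracket] = (1361/π) × 0.782298 = 338.9 W/m².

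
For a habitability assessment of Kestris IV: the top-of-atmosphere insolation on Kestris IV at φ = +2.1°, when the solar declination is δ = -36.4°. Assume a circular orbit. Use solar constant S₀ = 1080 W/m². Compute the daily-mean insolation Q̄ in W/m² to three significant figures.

cos H₀ = −tan(+2.1°) tan(-36.400°) = 0.0270, H₀ = 1.5438 rad.
Bracket: H₀ sin φ sin δ + cos φ cos δ sin H₀ = 1.5438×0.03664×-0.59342 + 0.99933×0.80489×0.99963 = -0.033567 + 0.804053 = 0.770486.
Q̄ = (S₀/π) × [bracket] = (1080/π) × 0.770486 = 264.9 W/m².

Q̄ ≈ 265 W/m²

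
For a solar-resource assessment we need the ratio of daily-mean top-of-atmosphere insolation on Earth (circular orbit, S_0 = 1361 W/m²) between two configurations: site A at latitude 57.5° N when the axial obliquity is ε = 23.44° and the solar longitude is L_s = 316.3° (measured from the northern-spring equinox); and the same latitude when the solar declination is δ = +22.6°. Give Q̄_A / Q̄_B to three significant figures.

— Configuration A (ϕ=+57.5°):
Solar declination: sin δ = sin ε · sin L_s = sin 23.44° × sin 316.3° = -0.27483, so δ = -15.952°.
cos h₀ = −tan(+57.5°) tan(-15.952°) = 0.4487, h₀ = 1.1055 rad.
Bracket: h₀ sin ϕ sin δ + cos ϕ cos δ sin h₀ = 1.1055×0.84339×-0.27483 + 0.53730×0.96149×0.89370 = -0.256243 + 0.461693 = 0.205450.
Q̄ = (S_0/π) × [bracket] = (1361/π) × 0.205450 = 89.005 W/m².
— Configuration B (ϕ=+57.5°):
cos h₀ = −tan(+57.5°) tan(+22.600°) = -0.6534, h₀ = 2.2829 rad.
Bracket: h₀ sin ϕ sin δ + cos ϕ cos δ sin h₀ = 2.2829×0.84339×0.38430 + 0.53730×0.92321×0.75702 = 0.739922 + 0.375513 = 1.115435.
Q̄ = (S_0/π) × [bracket] = (1361/π) × 1.115435 = 483.23 W/m².
Ratio Q̄_A / Q̄_B = 89.005 / 483.23 = 0.1842.

Q̄_A / Q̄_B ≈ 0.184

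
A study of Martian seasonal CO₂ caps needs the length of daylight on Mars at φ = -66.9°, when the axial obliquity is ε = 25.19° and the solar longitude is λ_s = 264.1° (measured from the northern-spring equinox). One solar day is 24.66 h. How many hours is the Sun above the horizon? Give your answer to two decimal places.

24.66 h

Solar declination: sin δ = sin ε · sin λ_s = sin 25.19° × sin 264.1° = -0.42337, so δ = -25.047°.
Sunrise equation: cos H₀ = −tan φ · tan δ = -1.0956 ≤ −1, so the Sun never sets (polar day) and H₀ = π.
Daylight = 2H₀/(2π) × 24.66 h = (3.1416/π) × 24.66 = 24.66 h.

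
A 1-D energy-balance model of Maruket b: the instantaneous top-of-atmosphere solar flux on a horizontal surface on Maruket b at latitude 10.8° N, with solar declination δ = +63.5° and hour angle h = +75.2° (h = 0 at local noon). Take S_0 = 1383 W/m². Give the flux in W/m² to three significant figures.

cos θ_z = sin ϕ sin δ + cos ϕ cos δ cos h = 0.167694 + 0.111960 = 0.279654.
Flux = S_0 · cos θ_z = 1383 × 0.279654 = 386.8 W/m².

387 W/m²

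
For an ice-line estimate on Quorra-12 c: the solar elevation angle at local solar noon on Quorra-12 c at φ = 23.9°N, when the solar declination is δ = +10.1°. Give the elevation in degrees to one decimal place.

76.2°

At local noon the hour angle is zero, so the zenith angle equals |φ − δ| = |+23.9° − (+10.100°)| = 13.800°.
Elevation = 90° − 13.800° = 76.2°.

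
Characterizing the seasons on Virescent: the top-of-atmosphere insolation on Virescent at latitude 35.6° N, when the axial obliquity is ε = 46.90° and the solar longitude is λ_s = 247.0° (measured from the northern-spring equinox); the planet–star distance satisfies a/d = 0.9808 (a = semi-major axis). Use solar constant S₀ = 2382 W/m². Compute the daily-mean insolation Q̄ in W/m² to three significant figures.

Solar declination: sin δ = sin ε · sin λ_s = sin 46.90° × sin 247.0° = -0.67212, so δ = -42.231°.
cos H₀ = −tan(+35.6°) tan(-42.231°) = 0.6499, H₀ = 0.8634 rad.
Bracket: H₀ sin φ sin δ + cos φ cos δ sin H₀ = 0.8634×0.58212×-0.67212 + 0.81310×0.74044×0.76005 = -0.337809 + 0.457589 = 0.119780.
Inverse-square distance factor (a/d)² = 0.9808² = 0.961969.
Q̄ = (S₀/π) × 0.961969 × [bracket] = (2382/π) × 0.961969 × 0.119780 = 87.36 W/m².

Q̄ ≈ 87.4 W/m²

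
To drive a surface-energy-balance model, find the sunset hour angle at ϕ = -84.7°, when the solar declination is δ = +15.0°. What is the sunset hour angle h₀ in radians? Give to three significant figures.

h₀ = 0.00 rad

cos h₀ = −tan ϕ · tan δ = 2.8884 ≥ 1, so the Sun never rises (polar night) and h₀ = 0.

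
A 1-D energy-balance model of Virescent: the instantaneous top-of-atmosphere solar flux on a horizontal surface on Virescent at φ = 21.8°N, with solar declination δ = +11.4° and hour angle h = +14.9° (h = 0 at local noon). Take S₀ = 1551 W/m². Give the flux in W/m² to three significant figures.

cos θ_z = sin φ sin δ + cos φ cos δ cos h = 0.073404 + 0.879564 = 0.952968.
Flux = S₀ · cos θ_z = 1551 × 0.952968 = 1478 W/m².

1.48e+03 W/m²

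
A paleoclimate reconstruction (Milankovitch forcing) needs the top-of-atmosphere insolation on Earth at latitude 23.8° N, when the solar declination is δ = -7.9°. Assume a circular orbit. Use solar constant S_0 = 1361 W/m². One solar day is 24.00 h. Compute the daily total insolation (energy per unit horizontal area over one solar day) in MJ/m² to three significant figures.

cos h₀ = −tan(+23.8°) tan(-7.900°) = 0.0612, h₀ = 1.5096 rad.
Bracket: h₀ sin ϕ sin δ + cos ϕ cos δ sin h₀ = 1.5096×0.40355×-0.13744 + 0.91496×0.99051×0.99813 = -0.083728 + 0.904582 = 0.820854.
Q̄ = (S_0/π) × [bracket] = (1361/π) × 0.820854 = 355.61 W/m².
Daily total = Q̄ × 24.00 h × 3600 s/h = 355.61 × 24.00 × 3600 / 10⁶ = 30.72 MJ/m².

30.7 MJ/m²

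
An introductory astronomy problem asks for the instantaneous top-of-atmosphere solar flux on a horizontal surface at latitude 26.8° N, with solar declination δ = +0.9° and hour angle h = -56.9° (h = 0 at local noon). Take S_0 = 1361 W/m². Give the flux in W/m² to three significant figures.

673 W/m²

cos θ_z = sin ϕ sin δ + cos ϕ cos δ cos h = 0.007082 + 0.487383 = 0.494465.
Flux = S_0 · cos θ_z = 1361 × 0.494465 = 673.0 W/m².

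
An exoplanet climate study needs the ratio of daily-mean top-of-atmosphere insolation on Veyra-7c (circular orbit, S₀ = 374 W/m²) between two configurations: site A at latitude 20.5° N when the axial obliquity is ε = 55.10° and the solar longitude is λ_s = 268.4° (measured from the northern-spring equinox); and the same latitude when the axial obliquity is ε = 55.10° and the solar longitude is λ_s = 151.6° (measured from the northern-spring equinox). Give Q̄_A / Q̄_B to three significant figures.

Q̄_A / Q̄_B ≈ 0.151

— Configuration A (φ=+20.5°):
Solar declination: sin δ = sin ε · sin λ_s = sin 55.10° × sin 268.4° = -0.81983, so δ = -55.068°.
cos H₀ = −tan(+20.5°) tan(-55.068°) = 0.5353, H₀ = 1.0059 rad.
Bracket: H₀ sin φ sin δ + cos φ cos δ sin H₀ = 1.0059×0.35021×-0.81983 + 0.93667×0.57260×0.84465 = -0.288807 + 0.453017 = 0.164210.
Q̄ = (S₀/π) × [bracket] = (374/π) × 0.164210 = 19.549 W/m².
— Configuration B (φ=+20.5°):
Solar declination: sin δ = sin ε · sin λ_s = sin 55.10° × sin 151.6° = 0.39008, so δ = +22.960°.
cos H₀ = −tan(+20.5°) tan(+22.960°) = -0.1584, H₀ = 1.7299 rad.
Bracket: H₀ sin φ sin δ + cos φ cos δ sin H₀ = 1.7299×0.35021×0.39008 + 0.93667×0.92078×0.98738 = 0.236321 + 0.851583 = 1.087904.
Q̄ = (S₀/π) × [bracket] = (374/π) × 1.087904 = 129.51 W/m².
Ratio Q̄_A / Q̄_B = 19.549 / 129.51 = 0.1509.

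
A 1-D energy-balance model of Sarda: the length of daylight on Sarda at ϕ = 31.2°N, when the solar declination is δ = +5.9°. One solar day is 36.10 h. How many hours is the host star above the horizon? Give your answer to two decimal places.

cos h₀ = −tan ϕ · tan δ = −tan(+31.2°) × tan(+5.900°) = -0.0626, so h₀ = 1.6334 rad = 93.59°.
Daylight = 2h₀/(2π) × 36.10 h = (1.6334/π) × 36.10 = 18.77 h.

18.77 h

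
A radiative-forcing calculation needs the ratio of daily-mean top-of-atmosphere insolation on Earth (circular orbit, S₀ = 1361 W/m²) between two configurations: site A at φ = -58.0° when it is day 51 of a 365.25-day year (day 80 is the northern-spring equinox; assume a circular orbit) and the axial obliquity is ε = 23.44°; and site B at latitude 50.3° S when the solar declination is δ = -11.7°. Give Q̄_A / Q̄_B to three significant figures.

— Configuration A (φ=-58.0°):
Solar longitude: λ_s = 360° × (51 − 80)/365.25 = -28.583°, i.e. -28.583° + 360° = 331.417°.
sin δ = sin 23.44° × sin 331.417° = -0.19032, so δ = -10.971°.
cos H₀ = −tan(-58.0°) tan(-10.971°) = -0.3102, H₀ = 1.8862 rad.
Bracket: H₀ sin φ sin δ + cos φ cos δ sin H₀ = 1.8862×-0.84805×-0.19032 + 0.52992×0.98172×0.95066 = 0.304434 + 0.494565 = 0.798999.
Q̄ = (S₀/π) × [bracket] = (1361/π) × 0.798999 = 346.14 W/m².
— Configuration B (φ=-50.3°):
cos H₀ = −tan(-50.3°) tan(-11.700°) = -0.2494, H₀ = 1.8229 rad.
Bracket: H₀ sin φ sin δ + cos φ cos δ sin H₀ = 1.8229×-0.76940×-0.20279 + 0.63877×0.97922×0.96839 = 0.284421 + 0.605724 = 0.890145.
Q̄ = (S₀/π) × [bracket] = (1361/π) × 0.890145 = 385.63 W/m².
Ratio Q̄_A / Q̄_B = 346.14 / 385.63 = 0.8976.

Q̄_A / Q̄_B ≈ 0.898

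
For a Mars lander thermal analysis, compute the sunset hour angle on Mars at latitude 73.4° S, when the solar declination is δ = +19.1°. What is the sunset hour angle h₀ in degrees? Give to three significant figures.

cos h₀ = −tan ϕ · tan δ = 1.1616 ≥ 1, so the Sun never rises (polar night) and h₀ = 0.

h₀ = 0.00°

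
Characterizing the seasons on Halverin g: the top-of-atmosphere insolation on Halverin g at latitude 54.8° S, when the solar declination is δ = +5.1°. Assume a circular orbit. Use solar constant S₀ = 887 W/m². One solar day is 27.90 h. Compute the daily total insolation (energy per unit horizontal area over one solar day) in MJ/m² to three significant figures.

cos H₀ = −tan(-54.8°) tan(+5.100°) = 0.1265, H₀ = 1.4439 rad.
Bracket: H₀ sin φ sin δ + cos φ cos δ sin H₀ = 1.4439×-0.81714×0.08889 + 0.57643×0.99604×0.99196 = -0.104879 + 0.569531 = 0.464652.
Q̄ = (S₀/π) × [bracket] = (887/π) × 0.464652 = 131.19 W/m².
Daily total = Q̄ × 27.90 h × 3600 s/h = 131.19 × 27.90 × 3600 / 10⁶ = 13.18 MJ/m².

13.2 MJ/m²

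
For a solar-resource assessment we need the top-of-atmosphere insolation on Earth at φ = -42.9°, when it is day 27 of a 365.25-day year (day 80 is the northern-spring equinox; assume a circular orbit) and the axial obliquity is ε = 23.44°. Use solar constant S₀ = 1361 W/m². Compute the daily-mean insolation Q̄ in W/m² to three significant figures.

Solar longitude: λ_s = 360° × (27 − 80)/365.25 = -52.238°, i.e. -52.238° + 360° = 307.762°.
sin δ = sin 23.44° × sin 307.762° = -0.31448, so δ = -18.329°.
cos H₀ = −tan(-42.9°) tan(-18.329°) = -0.3078, H₀ = 1.8837 rad.
Bracket: H₀ sin φ sin δ + cos φ cos δ sin H₀ = 1.8837×-0.68072×-0.31448 + 0.73254×0.94927×0.95144 = 0.403249 + 0.661611 = 1.064860.
Q̄ = (S₀/π) × [bracket] = (1361/π) × 1.064860 = 461.3 W/m².

Q̄ ≈ 461 W/m²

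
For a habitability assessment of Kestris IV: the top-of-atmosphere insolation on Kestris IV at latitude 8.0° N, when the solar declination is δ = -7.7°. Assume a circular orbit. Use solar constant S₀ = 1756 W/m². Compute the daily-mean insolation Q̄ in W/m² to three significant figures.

Q̄ ≈ 532 W/m²

cos H₀ = −tan(+8.0°) tan(-7.700°) = 0.0190, H₀ = 1.5518 rad.
Bracket: H₀ sin φ sin δ + cos φ cos δ sin H₀ = 1.5518×0.13917×-0.13399 + 0.99027×0.99098×0.99982 = -0.028937 + 0.981161 = 0.952224.
Q̄ = (S₀/π) × [bracket] = (1756/π) × 0.952224 = 532.2 W/m².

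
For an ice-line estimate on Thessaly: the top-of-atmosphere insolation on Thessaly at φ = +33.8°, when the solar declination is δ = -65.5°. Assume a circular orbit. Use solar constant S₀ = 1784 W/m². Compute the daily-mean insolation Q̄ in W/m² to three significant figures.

Q̄ ≈ 0.00 W/m²

cos H₀ = −tan(+33.8°) tan(-65.500°) = 1.4690 ≥ 1 ⇒ polar night, H₀ = 0 and Q̄ = 0.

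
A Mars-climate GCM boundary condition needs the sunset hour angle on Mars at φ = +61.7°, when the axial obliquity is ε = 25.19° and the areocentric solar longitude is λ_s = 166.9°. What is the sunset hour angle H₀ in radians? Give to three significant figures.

sin δ = sin 25.19° × sin 166.9° = 0.09647, so δ = +5.536°.
cos H₀ = −tan φ · tan δ = −tan(+61.7°) × tan(+5.536°) = -0.1800, so H₀ = 1.7518 rad = 100.37°.

H₀ = 1.75 rad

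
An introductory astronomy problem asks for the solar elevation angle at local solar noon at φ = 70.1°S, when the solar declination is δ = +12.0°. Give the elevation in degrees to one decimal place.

7.9°

At local noon the hour angle is zero, so the zenith angle equals |φ − δ| = |-70.1° − (+12.000°)| = 82.100°.
Elevation = 90° − 82.100° = 7.9°.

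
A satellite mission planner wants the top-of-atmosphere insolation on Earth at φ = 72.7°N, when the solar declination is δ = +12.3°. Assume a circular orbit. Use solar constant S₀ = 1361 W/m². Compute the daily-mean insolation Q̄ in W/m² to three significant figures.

cos H₀ = −tan(+72.7°) tan(+12.300°) = -0.7000, H₀ = 2.3462 rad.
Bracket: H₀ sin φ sin δ + cos φ cos δ sin H₀ = 2.3462×0.95476×0.21303 + 0.29737×0.97705×0.71411 = 0.477200 + 0.207481 = 0.684681.
Q̄ = (S₀/π) × [bracket] = (1361/π) × 0.684681 = 296.6 W/m².

Q̄ ≈ 297 W/m²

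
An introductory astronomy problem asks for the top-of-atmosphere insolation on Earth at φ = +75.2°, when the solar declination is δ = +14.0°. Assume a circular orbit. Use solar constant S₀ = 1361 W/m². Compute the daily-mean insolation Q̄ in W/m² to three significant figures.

Q̄ ≈ 320 W/m²

cos H₀ = −tan(+75.2°) tan(+14.000°) = -0.9437, H₀ = 2.8043 rad.
Bracket: H₀ sin φ sin δ + cos φ cos δ sin H₀ = 2.8043×0.96682×0.24192 + 0.25545×0.97030×0.33089 = 0.655906 + 0.082015 = 0.737921.
Q̄ = (S₀/π) × [bracket] = (1361/π) × 0.737921 = 319.7 W/m².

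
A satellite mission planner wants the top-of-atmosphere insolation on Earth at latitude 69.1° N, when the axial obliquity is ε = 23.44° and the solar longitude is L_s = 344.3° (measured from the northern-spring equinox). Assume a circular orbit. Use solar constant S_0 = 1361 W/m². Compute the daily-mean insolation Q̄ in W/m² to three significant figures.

Solar declination: sin δ = sin ε · sin L_s = sin 23.44° × sin 344.3° = -0.10764, so δ = -6.179°.
cos h₀ = −tan(+69.1°) tan(-6.179°) = 0.2835, h₀ = 1.2833 rad.
Bracket: h₀ sin ϕ sin δ + cos ϕ cos δ sin h₀ = 1.2833×0.93420×-0.10764 + 0.35674×0.99419×0.95896 = -0.129045 + 0.340112 = 0.211067.
Q̄ = (S_0/π) × [bracket] = (1361/π) × 0.211067 = 91.44 W/m².

Q̄ ≈ 91.4 W/m²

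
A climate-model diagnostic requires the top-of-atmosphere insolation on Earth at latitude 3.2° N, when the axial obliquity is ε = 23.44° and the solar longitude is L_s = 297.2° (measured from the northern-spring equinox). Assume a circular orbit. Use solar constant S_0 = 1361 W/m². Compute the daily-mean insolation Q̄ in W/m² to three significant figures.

Solar declination: sin δ = sin ε · sin L_s = sin 23.44° × sin 297.2° = -0.35380, so δ = -20.720°.
cos h₀ = −tan(+3.2°) tan(-20.720°) = 0.0211, h₀ = 1.5496 rad.
Bracket: h₀ sin ϕ sin δ + cos ϕ cos δ sin h₀ = 1.5496×0.05582×-0.35380 + 0.99844×0.93532×0.99978 = -0.030603 + 0.933655 = 0.903052.
Q̄ = (S_0/π) × [bracket] = (1361/π) × 0.903052 = 391.2 W/m².

Q̄ ≈ 391 W/m²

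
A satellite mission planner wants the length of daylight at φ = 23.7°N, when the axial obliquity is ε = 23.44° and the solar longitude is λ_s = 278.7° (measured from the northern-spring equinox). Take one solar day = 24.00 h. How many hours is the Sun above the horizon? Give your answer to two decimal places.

Solar declination: sin δ = sin ε · sin λ_s = sin 23.44° × sin 278.7° = -0.39321, so δ = -23.154°.
cos H₀ = −tan φ · tan δ = −tan(+23.7°) × tan(-23.154°) = 0.1877, so H₀ = 1.3819 rad = 79.18°.
Daylight = 2H₀/(2π) × 24.00 h = (1.3819/π) × 24.00 = 10.56 h.

10.56 h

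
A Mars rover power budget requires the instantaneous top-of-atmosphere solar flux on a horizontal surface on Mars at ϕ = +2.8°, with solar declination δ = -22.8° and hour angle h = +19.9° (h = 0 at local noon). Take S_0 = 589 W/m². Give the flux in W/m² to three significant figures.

499 W/m²

cos θ_z = sin ϕ sin δ + cos ϕ cos δ cos h = -0.018930 + 0.865782 = 0.846852.
Flux = S_0 · cos θ_z = 589 × 0.846852 = 498.8 W/m².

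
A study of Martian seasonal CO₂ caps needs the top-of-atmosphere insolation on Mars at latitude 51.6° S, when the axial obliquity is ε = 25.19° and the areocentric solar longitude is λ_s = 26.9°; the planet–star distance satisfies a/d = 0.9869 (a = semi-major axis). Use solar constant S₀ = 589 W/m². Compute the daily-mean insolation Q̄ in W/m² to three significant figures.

Q̄ ≈ 71.4 W/m²

sin δ = sin 25.19° × sin 26.9° = 0.19257, so δ = +11.103°.
cos H₀ = −tan(-51.6°) tan(+11.103°) = 0.2476, H₀ = 1.3206 rad.
Bracket: H₀ sin φ sin δ + cos φ cos δ sin H₀ = 1.3206×-0.78369×0.19257 + 0.62115×0.98128×0.96886 = -0.199299 + 0.590542 = 0.391243.
Inverse-square distance factor (a/d)² = 0.9869² = 0.973972.
Q̄ = (S₀/π) × 0.973972 × [bracket] = (589/π) × 0.973972 × 0.391243 = 71.44 W/m².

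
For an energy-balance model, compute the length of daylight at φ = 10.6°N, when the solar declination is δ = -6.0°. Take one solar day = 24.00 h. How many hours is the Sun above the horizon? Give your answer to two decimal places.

11.85 h

cos H₀ = −tan φ · tan δ = −tan(+10.6°) × tan(-6.000°) = 0.0197, so H₀ = 1.5511 rad = 88.87°.
Daylight = 2H₀/(2π) × 24.00 h = (1.5511/π) × 24.00 = 11.85 h.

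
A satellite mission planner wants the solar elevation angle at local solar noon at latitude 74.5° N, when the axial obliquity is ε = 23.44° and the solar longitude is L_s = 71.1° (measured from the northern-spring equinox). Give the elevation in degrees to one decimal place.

Solar declination: sin δ = sin ε · sin L_s = sin 23.44° × sin 71.1° = 0.37634, so δ = +22.107°.
At local noon the hour angle is zero, so the zenith angle equals |ϕ − δ| = |+74.5° − (+22.107°)| = 52.393°.
Elevation = 90° − 52.393° = 37.6°.

37.6°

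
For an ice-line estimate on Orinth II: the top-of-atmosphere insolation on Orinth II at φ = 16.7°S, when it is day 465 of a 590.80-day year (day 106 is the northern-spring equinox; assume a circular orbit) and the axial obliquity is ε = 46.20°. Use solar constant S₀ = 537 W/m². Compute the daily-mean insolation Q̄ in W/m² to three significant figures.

Q̄ ≈ 183 W/m²

Solar longitude: λ_s = 360° × (465 − 106)/590.80 = 218.754°.
sin δ = sin 46.20° × sin 218.754° = -0.45181, so δ = -26.860°.
cos H₀ = −tan(-16.7°) tan(-26.860°) = -0.1519, H₀ = 1.7233 rad.
Bracket: H₀ sin φ sin δ + cos φ cos δ sin H₀ = 1.7233×-0.28736×-0.45181 + 0.95782×0.89212×0.98839 = 0.223740 + 0.844570 = 1.068310.
Q̄ = (S₀/π) × [bracket] = (537/π) × 1.068310 = 182.6 W/m².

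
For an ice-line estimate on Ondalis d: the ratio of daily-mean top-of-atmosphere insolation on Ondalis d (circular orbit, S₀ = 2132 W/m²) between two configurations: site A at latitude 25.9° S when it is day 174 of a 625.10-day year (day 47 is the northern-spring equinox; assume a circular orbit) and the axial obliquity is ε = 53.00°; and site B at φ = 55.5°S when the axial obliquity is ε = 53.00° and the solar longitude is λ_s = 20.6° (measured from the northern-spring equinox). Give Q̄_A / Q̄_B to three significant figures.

— Configuration A (φ=-25.9°):
Solar longitude: λ_s = 360° × (174 − 47)/625.10 = 73.140°.
sin δ = sin 53.00° × sin 73.140° = 0.76431, so δ = +49.846°.
cos H₀ = −tan(-25.9°) tan(+49.846°) = 0.5755, H₀ = 0.9575 rad.
Bracket: H₀ sin φ sin δ + cos φ cos δ sin H₀ = 0.9575×-0.43680×0.76431 + 0.89956×0.64485×0.81778 = -0.319662 + 0.474379 = 0.154717.
Q̄ = (S₀/π) × [bracket] = (2132/π) × 0.154717 = 105.00 W/m².
— Configuration B (φ=-55.5°):
Solar declination: sin δ = sin ε · sin λ_s = sin 53.00° × sin 20.6° = 0.28099, so δ = +16.319°.
cos H₀ = −tan(-55.5°) tan(+16.319°) = 0.4260, H₀ = 1.1307 rad.
Bracket: H₀ sin φ sin δ + cos φ cos δ sin H₀ = 1.1307×-0.82413×0.28099 + 0.56641×0.95971×0.90472 = -0.261839 + 0.491796 = 0.229957.
Q̄ = (S₀/π) × [bracket] = (2132/π) × 0.229957 = 156.06 W/m².
Ratio Q̄_A / Q̄_B = 105.00 / 156.06 = 0.6728.

Q̄_A / Q̄_B ≈ 0.673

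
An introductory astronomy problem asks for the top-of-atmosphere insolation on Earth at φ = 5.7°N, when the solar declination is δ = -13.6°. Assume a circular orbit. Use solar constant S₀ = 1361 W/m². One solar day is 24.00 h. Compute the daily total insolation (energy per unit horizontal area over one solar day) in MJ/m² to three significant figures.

cos H₀ = −tan(+5.7°) tan(-13.600°) = 0.0241, H₀ = 1.5466 rad.
Bracket: H₀ sin φ sin δ + cos φ cos δ sin H₀ = 1.5466×0.09932×-0.23514 + 0.99506×0.97196×0.99971 = -0.036119 + 0.966878 = 0.930759.
Q̄ = (S₀/π) × [bracket] = (1361/π) × 0.930759 = 403.22 W/m².
Daily total = Q̄ × 24.00 h × 3600 s/h = 403.22 × 24.00 × 3600 / 10⁶ = 34.84 MJ/m².

34.8 MJ/m²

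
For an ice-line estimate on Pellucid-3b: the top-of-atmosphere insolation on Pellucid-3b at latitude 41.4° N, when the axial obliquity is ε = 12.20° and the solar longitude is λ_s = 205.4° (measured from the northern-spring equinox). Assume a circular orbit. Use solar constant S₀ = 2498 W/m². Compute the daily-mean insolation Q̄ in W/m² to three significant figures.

Q̄ ≈ 521 W/m²

Solar declination: sin δ = sin ε · sin λ_s = sin 12.20° × sin 205.4° = -0.09064, so δ = -5.201°.
cos H₀ = −tan(+41.4°) tan(-5.201°) = 0.0802, H₀ = 1.4905 rad.
Bracket: H₀ sin φ sin δ + cos φ cos δ sin H₀ = 1.4905×0.66131×-0.09064 + 0.75011×0.99588×0.99678 = -0.089342 + 0.744614 = 0.655272.
Q̄ = (S₀/π) × [bracket] = (2498/π) × 0.655272 = 521.0 W/m².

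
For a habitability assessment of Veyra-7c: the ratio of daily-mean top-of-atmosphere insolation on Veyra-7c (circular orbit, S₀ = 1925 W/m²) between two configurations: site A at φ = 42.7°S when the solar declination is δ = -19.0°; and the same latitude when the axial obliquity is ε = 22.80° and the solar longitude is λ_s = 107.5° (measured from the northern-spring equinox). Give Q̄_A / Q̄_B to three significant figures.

Q̄_A / Q̄_B ≈ 3.21

— Configuration A (φ=-42.7°):
cos H₀ = −tan(-42.7°) tan(-19.000°) = -0.3177, H₀ = 1.8941 rad.
Bracket: H₀ sin φ sin δ + cos φ cos δ sin H₀ = 1.8941×-0.67816×-0.32557 + 0.73491×0.94552×0.94818 = 0.418196 + 0.658864 = 1.077060.
Q̄ = (S₀/π) × [bracket] = (1925/π) × 1.077060 = 659.96 W/m².
— Configuration B (φ=-42.7°):
Solar declination: sin δ = sin ε · sin λ_s = sin 22.80° × sin 107.5° = 0.36958, so δ = +21.690°.
cos H₀ = −tan(-42.7°) tan(+21.690°) = 0.3670, H₀ = 1.1950 rad.
Bracket: H₀ sin φ sin δ + cos φ cos δ sin H₀ = 1.1950×-0.67816×0.36958 + 0.73491×0.92920×0.93021 = -0.299508 + 0.635220 = 0.335712.
Q̄ = (S₀/π) × [bracket] = (1925/π) × 0.335712 = 205.71 W/m².
Ratio Q̄_A / Q̄_B = 659.96 / 205.71 = 3.208.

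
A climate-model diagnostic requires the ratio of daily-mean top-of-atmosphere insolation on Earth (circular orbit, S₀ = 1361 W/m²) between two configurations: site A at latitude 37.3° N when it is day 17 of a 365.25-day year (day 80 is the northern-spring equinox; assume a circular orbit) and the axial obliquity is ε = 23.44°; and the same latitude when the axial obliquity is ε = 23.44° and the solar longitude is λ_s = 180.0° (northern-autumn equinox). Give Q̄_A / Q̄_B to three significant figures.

— Configuration A (φ=+37.3°):
Solar longitude: λ_s = 360° × (17 − 80)/365.25 = -62.094°, i.e. -62.094° + 360° = 297.906°.
sin δ = sin 23.44° × sin 297.906° = -0.35153, so δ = -20.581°.
cos H₀ = −tan(+37.3°) tan(-20.581°) = 0.2861, H₀ = 1.2807 rad.
Bracket: H₀ sin φ sin δ + cos φ cos δ sin H₀ = 1.2807×0.60599×-0.35153 + 0.79547×0.93618×0.95821 = -0.272819 + 0.713582 = 0.440763.
Q̄ = (S₀/π) × [bracket] = (1361/π) × 0.440763 = 190.95 W/m².
— Configuration B (φ=+37.3°):
Solar declination: sin δ = sin ε · sin λ_s = sin 23.44° × sin 180.0° = 0.00000, so δ = +0.000°.
cos H₀ = −tan(+37.3°) tan(+0.000°) = -0.0000, H₀ = 1.5708 rad.
Bracket: H₀ sin φ sin δ + cos φ cos δ sin H₀ = 1.5708×0.60599×0.00000 + 0.79547×1.00000×1.00000 = 0.000000 + 0.795470 = 0.795470.
Q̄ = (S₀/π) × [bracket] = (1361/π) × 0.795470 = 344.61 W/m².
Ratio Q̄_A / Q̄_B = 190.95 / 344.61 = 0.5541.

Q̄_A / Q̄_B ≈ 0.554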